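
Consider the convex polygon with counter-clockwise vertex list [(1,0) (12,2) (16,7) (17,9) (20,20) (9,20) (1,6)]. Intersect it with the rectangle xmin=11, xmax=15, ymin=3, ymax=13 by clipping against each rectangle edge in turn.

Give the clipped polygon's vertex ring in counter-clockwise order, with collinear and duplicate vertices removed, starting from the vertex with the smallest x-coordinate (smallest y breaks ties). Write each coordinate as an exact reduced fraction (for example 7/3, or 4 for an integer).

1. After x ≥ 11: [(11,20/11) (12,2) (16,7) (17,9) (20,20) (11,20)]
2. After x ≤ 15: [(11,20/11) (12,2) (15,23/4) (15,20) (11,20)]
3. After y ≥ 3: [(11,3) (64/5,3) (15,23/4) (15,20) (11,20)]
4. After y ≤ 13: [(11,13) (11,3) (64/5,3) (15,23/4) (15,13)]
5. Canonical ring: [(11,3) (64/5,3) (15,23/4) (15,13) (11,13)]

Clipped polygon: [(11,3) (64/5,3) (15,23/4) (15,13) (11,13)]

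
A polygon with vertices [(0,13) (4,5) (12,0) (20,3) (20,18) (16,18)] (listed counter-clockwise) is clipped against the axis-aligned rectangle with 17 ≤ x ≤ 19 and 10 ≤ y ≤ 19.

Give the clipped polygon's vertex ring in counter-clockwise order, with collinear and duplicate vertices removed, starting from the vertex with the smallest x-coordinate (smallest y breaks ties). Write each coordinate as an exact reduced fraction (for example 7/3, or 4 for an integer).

Clipped polygon: [(17,10) (19,10) (19,18) (17,18)]

1. After x ≥ 17: [(17,15/8) (20,3) (20,18) (17,18)]
2. After x ≤ 19: [(17,15/8) (19,21/8) (19,18) (17,18)]
3. After y ≥ 10: [(17,10) (19,10) (19,18) (17,18)]
4. After y ≤ 19: [(17,10) (19,10) (19,18) (17,18)]
5. Canonical ring: [(17,10) (19,10) (19,18) (17,18)]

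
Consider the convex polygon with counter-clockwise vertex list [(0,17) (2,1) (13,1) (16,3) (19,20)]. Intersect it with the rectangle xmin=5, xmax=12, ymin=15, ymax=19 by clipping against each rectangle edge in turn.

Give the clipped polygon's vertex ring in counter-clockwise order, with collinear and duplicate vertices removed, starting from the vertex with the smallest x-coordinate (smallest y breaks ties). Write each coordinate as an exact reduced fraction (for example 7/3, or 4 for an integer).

1. After x ≥ 5: [(5,338/19) (5,1) (13,1) (16,3) (19,20)]
2. After x ≤ 12: [(12,359/19) (5,338/19) (5,1) (12,1)]
3. After y ≥ 15: [(12,15) (12,359/19) (5,338/19) (5,15)]
4. After y ≤ 19: [(12,15) (12,359/19) (5,338/19) (5,15)]
5. Canonical ring: [(5,15) (12,15) (12,359/19) (5,338/19)]

Clipped polygon: [(5,15) (12,15) (12,359/19) (5,338/19)]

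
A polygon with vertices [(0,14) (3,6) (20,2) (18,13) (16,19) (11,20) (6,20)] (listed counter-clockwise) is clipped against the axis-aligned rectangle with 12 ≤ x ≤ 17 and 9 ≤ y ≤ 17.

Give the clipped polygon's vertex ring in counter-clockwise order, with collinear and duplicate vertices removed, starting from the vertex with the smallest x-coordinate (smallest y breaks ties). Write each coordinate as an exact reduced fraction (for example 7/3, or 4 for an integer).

Clipped polygon: [(12,9) (17,9) (17,16) (50/3,17) (12,17)]

1. After x ≥ 12: [(12,66/17) (20,2) (18,13) (16,19) (12,99/5)]
2. After x ≤ 17: [(12,66/17) (17,46/17) (17,16) (16,19) (12,99/5)]
3. After y ≥ 9: [(12,9) (17,9) (17,16) (16,19) (12,99/5)]
4. After y ≤ 17: [(12,17) (12,9) (17,9) (17,16) (50/3,17)]
5. Canonical ring: [(12,9) (17,9) (17,16) (50/3,17) (12,17)]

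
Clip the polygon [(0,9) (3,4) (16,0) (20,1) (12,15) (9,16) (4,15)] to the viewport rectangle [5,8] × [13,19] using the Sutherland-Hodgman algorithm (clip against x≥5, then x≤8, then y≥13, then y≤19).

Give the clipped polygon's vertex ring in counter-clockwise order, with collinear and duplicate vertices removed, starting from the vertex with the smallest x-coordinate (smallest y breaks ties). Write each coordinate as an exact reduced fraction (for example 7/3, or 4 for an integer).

Clipped polygon: [(5,13) (8,13) (8,79/5) (5,76/5)]

1. After x ≥ 5: [(5,44/13) (16,0) (20,1) (12,15) (9,16) (5,76/5)]
2. After x ≤ 8: [(5,44/13) (8,32/13) (8,79/5) (5,76/5)]
3. After y ≥ 13: [(5,13) (8,13) (8,79/5) (5,76/5)]
4. After y ≤ 19: [(5,13) (8,13) (8,79/5) (5,76/5)]
5. Canonical ring: [(5,13) (8,13) (8,79/5) (5,76/5)]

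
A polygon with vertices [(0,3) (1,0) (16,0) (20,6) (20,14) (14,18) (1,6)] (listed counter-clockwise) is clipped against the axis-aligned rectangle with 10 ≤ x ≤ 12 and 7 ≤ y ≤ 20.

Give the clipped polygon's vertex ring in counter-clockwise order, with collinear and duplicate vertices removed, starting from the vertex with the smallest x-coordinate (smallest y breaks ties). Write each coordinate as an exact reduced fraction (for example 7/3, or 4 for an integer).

1. After x ≥ 10: [(10,0) (16,0) (20,6) (20,14) (14,18) (10,186/13)]
2. After x ≤ 12: [(10,0) (12,0) (12,210/13) (10,186/13)]
3. After y ≥ 7: [(10,7) (12,7) (12,210/13) (10,186/13)]
4. After y ≤ 20: [(10,7) (12,7) (12,210/13) (10,186/13)]
5. Canonical ring: [(10,7) (12,7) (12,210/13) (10,186/13)]

Clipped polygon: [(10,7) (12,7) (12,210/13) (10,186/13)]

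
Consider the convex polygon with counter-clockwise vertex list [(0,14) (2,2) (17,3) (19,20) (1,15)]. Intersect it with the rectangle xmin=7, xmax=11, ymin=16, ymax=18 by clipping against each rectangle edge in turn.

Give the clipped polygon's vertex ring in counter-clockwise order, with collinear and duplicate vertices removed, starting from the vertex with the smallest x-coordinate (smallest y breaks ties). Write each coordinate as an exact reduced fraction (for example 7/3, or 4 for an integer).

Clipped polygon: [(7,16) (11,16) (11,160/9) (7,50/3)]

1. After x ≥ 7: [(7,7/3) (17,3) (19,20) (7,50/3)]
2. After x ≤ 11: [(7,7/3) (11,13/5) (11,160/9) (7,50/3)]
3. After y ≥ 16: [(7,16) (11,16) (11,160/9) (7,50/3)]
4. After y ≤ 18: [(7,16) (11,16) (11,160/9) (7,50/3)]
5. Canonical ring: [(7,16) (11,16) (11,160/9) (7,50/3)]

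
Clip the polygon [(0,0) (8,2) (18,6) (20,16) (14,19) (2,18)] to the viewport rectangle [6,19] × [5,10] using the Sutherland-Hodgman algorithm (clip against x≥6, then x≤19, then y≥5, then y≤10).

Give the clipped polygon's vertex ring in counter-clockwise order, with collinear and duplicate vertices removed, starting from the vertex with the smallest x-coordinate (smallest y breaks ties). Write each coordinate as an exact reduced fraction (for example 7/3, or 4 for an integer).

Clipped polygon: [(6,5) (31/2,5) (18,6) (94/5,10) (6,10)]

1. After x ≥ 6: [(6,3/2) (8,2) (18,6) (20,16) (14,19) (6,55/3)]
2. After x ≤ 19: [(6,3/2) (8,2) (18,6) (19,11) (19,33/2) (14,19) (6,55/3)]
3. After y ≥ 5: [(6,5) (31/2,5) (18,6) (19,11) (19,33/2) (14,19) (6,55/3)]
4. After y ≤ 10: [(6,10) (6,5) (31/2,5) (18,6) (94/5,10)]
5. Canonical ring: [(6,5) (31/2,5) (18,6) (94/5,10) (6,10)]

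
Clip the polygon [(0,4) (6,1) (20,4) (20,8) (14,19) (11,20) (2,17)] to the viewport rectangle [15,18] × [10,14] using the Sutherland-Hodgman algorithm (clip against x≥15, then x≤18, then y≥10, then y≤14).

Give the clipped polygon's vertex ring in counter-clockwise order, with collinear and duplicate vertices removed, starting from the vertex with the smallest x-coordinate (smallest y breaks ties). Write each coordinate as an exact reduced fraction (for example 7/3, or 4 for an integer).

1. After x ≥ 15: [(15,41/14) (20,4) (20,8) (15,103/6)]
2. After x ≤ 18: [(15,41/14) (18,25/7) (18,35/3) (15,103/6)]
3. After y ≥ 10: [(15,10) (18,10) (18,35/3) (15,103/6)]
4. After y ≤ 14: [(15,14) (15,10) (18,10) (18,35/3) (184/11,14)]
5. Canonical ring: [(15,10) (18,10) (18,35/3) (184/11,14) (15,14)]

Clipped polygon: [(15,10) (18,10) (18,35/3) (184/11,14) (15,14)]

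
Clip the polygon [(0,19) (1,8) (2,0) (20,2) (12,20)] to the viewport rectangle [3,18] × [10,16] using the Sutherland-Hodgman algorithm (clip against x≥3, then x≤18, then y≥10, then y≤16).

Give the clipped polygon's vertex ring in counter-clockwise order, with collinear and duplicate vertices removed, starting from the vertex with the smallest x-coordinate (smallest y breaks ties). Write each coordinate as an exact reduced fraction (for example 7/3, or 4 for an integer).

1. After x ≥ 3: [(3,77/4) (3,1/9) (20,2) (12,20)]
2. After x ≤ 18: [(3,77/4) (3,1/9) (18,16/9) (18,13/2) (12,20)]
3. After y ≥ 10: [(3,77/4) (3,10) (148/9,10) (12,20)]
4. After y ≤ 16: [(3,16) (3,10) (148/9,10) (124/9,16)]
5. Canonical ring: [(3,10) (148/9,10) (124/9,16) (3,16)]

Clipped polygon: [(3,10) (148/9,10) (124/9,16) (3,16)]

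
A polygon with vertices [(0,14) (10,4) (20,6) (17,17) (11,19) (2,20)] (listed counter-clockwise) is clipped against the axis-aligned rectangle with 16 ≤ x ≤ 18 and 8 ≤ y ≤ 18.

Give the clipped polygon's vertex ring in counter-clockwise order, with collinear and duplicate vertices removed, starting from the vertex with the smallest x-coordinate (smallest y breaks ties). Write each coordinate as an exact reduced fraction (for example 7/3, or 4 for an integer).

Clipped polygon: [(16,8) (18,8) (18,40/3) (17,17) (16,52/3)]

1. After x ≥ 16: [(16,26/5) (20,6) (17,17) (16,52/3)]
2. After x ≤ 18: [(16,26/5) (18,28/5) (18,40/3) (17,17) (16,52/3)]
3. After y ≥ 8: [(16,8) (18,8) (18,40/3) (17,17) (16,52/3)]
4. After y ≤ 18: [(16,8) (18,8) (18,40/3) (17,17) (16,52/3)]
5. Canonical ring: [(16,8) (18,8) (18,40/3) (17,17) (16,52/3)]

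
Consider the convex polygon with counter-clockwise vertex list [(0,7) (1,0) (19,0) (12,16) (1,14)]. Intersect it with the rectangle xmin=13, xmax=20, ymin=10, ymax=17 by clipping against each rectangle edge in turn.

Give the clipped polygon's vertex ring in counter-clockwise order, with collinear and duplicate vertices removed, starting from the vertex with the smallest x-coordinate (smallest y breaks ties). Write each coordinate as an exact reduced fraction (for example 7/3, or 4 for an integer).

1. After x ≥ 13: [(13,0) (19,0) (13,96/7)]
2. After x ≤ 20: [(13,0) (19,0) (13,96/7)]
3. After y ≥ 10: [(13,10) (117/8,10) (13,96/7)]
4. After y ≤ 17: [(13,10) (117/8,10) (13,96/7)]
5. Canonical ring: [(13,10) (117/8,10) (13,96/7)]

Clipped polygon: [(13,10) (117/8,10) (13,96/7)]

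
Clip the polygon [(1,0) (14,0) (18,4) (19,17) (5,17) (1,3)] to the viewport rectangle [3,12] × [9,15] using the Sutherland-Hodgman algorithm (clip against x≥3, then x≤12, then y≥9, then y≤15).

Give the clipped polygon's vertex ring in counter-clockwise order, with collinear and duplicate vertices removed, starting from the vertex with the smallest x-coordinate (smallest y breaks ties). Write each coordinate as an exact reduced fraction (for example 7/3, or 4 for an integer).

1. After x ≥ 3: [(3,0) (14,0) (18,4) (19,17) (5,17) (3,10)]
2. After x ≤ 12: [(3,0) (12,0) (12,17) (5,17) (3,10)]
3. After y ≥ 9: [(3,9) (12,9) (12,17) (5,17) (3,10)]
4. After y ≤ 15: [(3,9) (12,9) (12,15) (31/7,15) (3,10)]
5. Canonical ring: [(3,9) (12,9) (12,15) (31/7,15) (3,10)]

Clipped polygon: [(3,9) (12,9) (12,15) (31/7,15) (3,10)]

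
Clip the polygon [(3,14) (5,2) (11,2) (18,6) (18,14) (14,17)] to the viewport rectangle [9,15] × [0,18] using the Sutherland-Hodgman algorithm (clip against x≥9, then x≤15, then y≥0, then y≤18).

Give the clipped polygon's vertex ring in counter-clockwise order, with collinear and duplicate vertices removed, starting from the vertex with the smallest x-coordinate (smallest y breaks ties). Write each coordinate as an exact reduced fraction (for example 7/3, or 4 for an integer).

1. After x ≥ 9: [(9,172/11) (9,2) (11,2) (18,6) (18,14) (14,17)]
2. After x ≤ 15: [(9,172/11) (9,2) (11,2) (15,30/7) (15,65/4) (14,17)]
3. After y ≥ 0: [(9,172/11) (9,2) (11,2) (15,30/7) (15,65/4) (14,17)]
4. After y ≤ 18: [(9,172/11) (9,2) (11,2) (15,30/7) (15,65/4) (14,17)]
5. Canonical ring: [(9,2) (11,2) (15,30/7) (15,65/4) (14,17) (9,172/11)]

Clipped polygon: [(9,2) (11,2) (15,30/7) (15,65/4) (14,17) (9,172/11)]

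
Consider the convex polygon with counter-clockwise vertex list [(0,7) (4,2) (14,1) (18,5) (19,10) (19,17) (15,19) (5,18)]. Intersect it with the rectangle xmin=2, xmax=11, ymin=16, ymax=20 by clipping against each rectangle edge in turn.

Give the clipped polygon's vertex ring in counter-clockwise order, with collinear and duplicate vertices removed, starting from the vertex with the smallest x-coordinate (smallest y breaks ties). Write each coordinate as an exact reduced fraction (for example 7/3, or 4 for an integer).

Clipped polygon: [(45/11,16) (11,16) (11,93/5) (5,18)]

1. After x ≥ 2: [(2,57/5) (2,9/2) (4,2) (14,1) (18,5) (19,10) (19,17) (15,19) (5,18)]
2. After x ≤ 11: [(2,57/5) (2,9/2) (4,2) (11,13/10) (11,93/5) (5,18)]
3. After y ≥ 16: [(45/11,16) (11,16) (11,93/5) (5,18)]
4. After y ≤ 20: [(45/11,16) (11,16) (11,93/5) (5,18)]
5. Canonical ring: [(45/11,16) (11,16) (11,93/5) (5,18)]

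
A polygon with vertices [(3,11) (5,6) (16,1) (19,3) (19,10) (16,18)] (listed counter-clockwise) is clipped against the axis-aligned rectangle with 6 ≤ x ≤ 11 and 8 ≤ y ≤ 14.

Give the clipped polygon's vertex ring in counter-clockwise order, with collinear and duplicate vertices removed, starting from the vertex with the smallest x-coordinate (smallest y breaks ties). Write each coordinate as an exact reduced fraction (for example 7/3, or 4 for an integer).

1. After x ≥ 6: [(6,164/13) (6,61/11) (16,1) (19,3) (19,10) (16,18)]
2. After x ≤ 11: [(11,199/13) (6,164/13) (6,61/11) (11,36/11)]
3. After y ≥ 8: [(11,8) (11,199/13) (6,164/13) (6,8)]
4. After y ≤ 14: [(11,8) (11,14) (60/7,14) (6,164/13) (6,8)]
5. Canonical ring: [(6,8) (11,8) (11,14) (60/7,14) (6,164/13)]

Clipped polygon: [(6,8) (11,8) (11,14) (60/7,14) (6,164/13)]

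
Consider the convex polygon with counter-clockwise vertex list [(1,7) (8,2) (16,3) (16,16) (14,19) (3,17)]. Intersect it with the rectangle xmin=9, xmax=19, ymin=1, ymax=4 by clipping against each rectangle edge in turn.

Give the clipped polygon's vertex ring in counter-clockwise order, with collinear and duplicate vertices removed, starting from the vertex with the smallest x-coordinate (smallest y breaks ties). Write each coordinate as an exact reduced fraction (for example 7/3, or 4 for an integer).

1. After x ≥ 9: [(9,17/8) (16,3) (16,16) (14,19) (9,199/11)]
2. After x ≤ 19: [(9,17/8) (16,3) (16,16) (14,19) (9,199/11)]
3. After y ≥ 1: [(9,17/8) (16,3) (16,16) (14,19) (9,199/11)]
4. After y ≤ 4: [(9,4) (9,17/8) (16,3) (16,4)]
5. Canonical ring: [(9,17/8) (16,3) (16,4) (9,4)]

Clipped polygon: [(9,17/8) (16,3) (16,4) (9,4)]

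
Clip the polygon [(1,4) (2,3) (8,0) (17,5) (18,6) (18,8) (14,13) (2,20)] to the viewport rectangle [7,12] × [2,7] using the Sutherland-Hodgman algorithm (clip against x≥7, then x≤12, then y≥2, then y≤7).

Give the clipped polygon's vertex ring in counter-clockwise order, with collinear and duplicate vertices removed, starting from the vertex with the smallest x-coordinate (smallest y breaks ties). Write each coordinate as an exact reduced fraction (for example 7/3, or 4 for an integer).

Clipped polygon: [(7,2) (58/5,2) (12,20/9) (12,7) (7,7)]

1. After x ≥ 7: [(7,1/2) (8,0) (17,5) (18,6) (18,8) (14,13) (7,205/12)]
2. After x ≤ 12: [(7,1/2) (8,0) (12,20/9) (12,85/6) (7,205/12)]
3. After y ≥ 2: [(7,2) (58/5,2) (12,20/9) (12,85/6) (7,205/12)]
4. After y ≤ 7: [(7,7) (7,2) (58/5,2) (12,20/9) (12,7)]
5. Canonical ring: [(7,2) (58/5,2) (12,20/9) (12,7) (7,7)]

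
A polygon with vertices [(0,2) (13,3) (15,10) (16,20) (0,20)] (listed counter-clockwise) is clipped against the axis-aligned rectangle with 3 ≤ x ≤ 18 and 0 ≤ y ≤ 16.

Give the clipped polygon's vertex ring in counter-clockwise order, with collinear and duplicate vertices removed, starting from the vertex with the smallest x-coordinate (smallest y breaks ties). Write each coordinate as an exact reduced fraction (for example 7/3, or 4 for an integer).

Clipped polygon: [(3,29/13) (13,3) (15,10) (78/5,16) (3,16)]

1. After x ≥ 3: [(3,29/13) (13,3) (15,10) (16,20) (3,20)]
2. After x ≤ 18: [(3,29/13) (13,3) (15,10) (16,20) (3,20)]
3. After y ≥ 0: [(3,29/13) (13,3) (15,10) (16,20) (3,20)]
4. After y ≤ 16: [(3,16) (3,29/13) (13,3) (15,10) (78/5,16)]
5. Canonical ring: [(3,29/13) (13,3) (15,10) (78/5,16) (3,16)]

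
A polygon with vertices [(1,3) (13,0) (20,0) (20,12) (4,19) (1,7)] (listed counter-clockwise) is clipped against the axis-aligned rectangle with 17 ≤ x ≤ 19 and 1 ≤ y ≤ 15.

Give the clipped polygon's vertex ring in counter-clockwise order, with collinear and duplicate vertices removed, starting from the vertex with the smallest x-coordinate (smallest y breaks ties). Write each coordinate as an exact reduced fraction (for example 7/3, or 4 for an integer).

1. After x ≥ 17: [(17,0) (20,0) (20,12) (17,213/16)]
2. After x ≤ 19: [(17,0) (19,0) (19,199/16) (17,213/16)]
3. After y ≥ 1: [(17,1) (19,1) (19,199/16) (17,213/16)]
4. After y ≤ 15: [(17,1) (19,1) (19,199/16) (17,213/16)]
5. Canonical ring: [(17,1) (19,1) (19,199/16) (17,213/16)]

Clipped polygon: [(17,1) (19,1) (19,199/16) (17,213/16)]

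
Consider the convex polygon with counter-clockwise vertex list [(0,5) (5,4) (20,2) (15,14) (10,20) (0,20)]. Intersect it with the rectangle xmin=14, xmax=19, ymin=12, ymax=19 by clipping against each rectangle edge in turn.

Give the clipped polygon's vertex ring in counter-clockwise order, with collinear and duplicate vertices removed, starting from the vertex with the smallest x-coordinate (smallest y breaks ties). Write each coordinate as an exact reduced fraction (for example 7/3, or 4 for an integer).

1. After x ≥ 14: [(14,14/5) (20,2) (15,14) (14,76/5)]
2. After x ≤ 19: [(14,14/5) (19,32/15) (19,22/5) (15,14) (14,76/5)]
3. After y ≥ 12: [(14,12) (95/6,12) (15,14) (14,76/5)]
4. After y ≤ 19: [(14,12) (95/6,12) (15,14) (14,76/5)]
5. Canonical ring: [(14,12) (95/6,12) (15,14) (14,76/5)]

Clipped polygon: [(14,12) (95/6,12) (15,14) (14,76/5)]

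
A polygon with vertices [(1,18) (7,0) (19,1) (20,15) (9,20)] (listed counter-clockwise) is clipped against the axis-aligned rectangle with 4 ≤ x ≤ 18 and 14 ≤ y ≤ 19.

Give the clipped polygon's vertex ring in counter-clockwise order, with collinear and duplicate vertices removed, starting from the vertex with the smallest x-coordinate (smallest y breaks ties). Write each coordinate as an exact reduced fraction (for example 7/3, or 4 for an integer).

Clipped polygon: [(4,14) (18,14) (18,175/11) (56/5,19) (5,19) (4,75/4)]

1. After x ≥ 4: [(4,75/4) (4,9) (7,0) (19,1) (20,15) (9,20)]
2. After x ≤ 18: [(4,75/4) (4,9) (7,0) (18,11/12) (18,175/11) (9,20)]
3. After y ≥ 14: [(4,75/4) (4,14) (18,14) (18,175/11) (9,20)]
4. After y ≤ 19: [(5,19) (4,75/4) (4,14) (18,14) (18,175/11) (56/5,19)]
5. Canonical ring: [(4,14) (18,14) (18,175/11) (56/5,19) (5,19) (4,75/4)]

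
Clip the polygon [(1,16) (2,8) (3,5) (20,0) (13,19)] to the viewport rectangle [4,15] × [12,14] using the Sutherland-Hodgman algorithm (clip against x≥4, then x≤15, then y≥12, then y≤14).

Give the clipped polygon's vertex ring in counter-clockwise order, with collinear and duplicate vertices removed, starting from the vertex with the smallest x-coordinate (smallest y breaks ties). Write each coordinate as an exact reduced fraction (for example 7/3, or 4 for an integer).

1. After x ≥ 4: [(4,67/4) (4,80/17) (20,0) (13,19)]
2. After x ≤ 15: [(4,67/4) (4,80/17) (15,25/17) (15,95/7) (13,19)]
3. After y ≥ 12: [(4,67/4) (4,12) (15,12) (15,95/7) (13,19)]
4. After y ≤ 14: [(4,14) (4,12) (15,12) (15,95/7) (282/19,14)]
5. Canonical ring: [(4,12) (15,12) (15,95/7) (282/19,14) (4,14)]

Clipped polygon: [(4,12) (15,12) (15,95/7) (282/19,14) (4,14)]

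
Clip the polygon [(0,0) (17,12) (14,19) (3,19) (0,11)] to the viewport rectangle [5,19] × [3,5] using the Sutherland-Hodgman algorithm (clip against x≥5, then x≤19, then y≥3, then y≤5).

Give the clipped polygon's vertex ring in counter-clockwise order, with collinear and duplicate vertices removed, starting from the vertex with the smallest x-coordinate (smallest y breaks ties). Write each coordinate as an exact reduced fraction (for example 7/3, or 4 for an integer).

1. After x ≥ 5: [(5,60/17) (17,12) (14,19) (5,19)]
2. After x ≤ 19: [(5,60/17) (17,12) (14,19) (5,19)]
3. After y ≥ 3: [(5,60/17) (17,12) (14,19) (5,19)]
4. After y ≤ 5: [(5,5) (5,60/17) (85/12,5)]
5. Canonical ring: [(5,60/17) (85/12,5) (5,5)]

Clipped polygon: [(5,60/17) (85/12,5) (5,5)]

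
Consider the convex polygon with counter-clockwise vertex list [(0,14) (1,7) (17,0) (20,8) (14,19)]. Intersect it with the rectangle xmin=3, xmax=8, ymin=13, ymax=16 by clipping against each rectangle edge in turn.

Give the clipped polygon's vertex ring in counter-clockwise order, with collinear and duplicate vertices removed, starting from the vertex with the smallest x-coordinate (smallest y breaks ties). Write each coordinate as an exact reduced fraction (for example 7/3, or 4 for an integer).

Clipped polygon: [(3,13) (8,13) (8,16) (28/5,16) (3,211/14)]

1. After x ≥ 3: [(3,211/14) (3,49/8) (17,0) (20,8) (14,19)]
2. After x ≤ 8: [(8,118/7) (3,211/14) (3,49/8) (8,63/16)]
3. After y ≥ 13: [(8,13) (8,118/7) (3,211/14) (3,13)]
4. After y ≤ 16: [(8,13) (8,16) (28/5,16) (3,211/14) (3,13)]
5. Canonical ring: [(3,13) (8,13) (8,16) (28/5,16) (3,211/14)]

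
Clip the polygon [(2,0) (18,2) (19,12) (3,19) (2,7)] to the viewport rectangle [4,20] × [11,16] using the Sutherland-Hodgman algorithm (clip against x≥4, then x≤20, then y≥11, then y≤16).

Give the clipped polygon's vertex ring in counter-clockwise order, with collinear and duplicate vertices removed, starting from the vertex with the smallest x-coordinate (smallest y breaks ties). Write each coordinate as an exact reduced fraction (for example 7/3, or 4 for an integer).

1. After x ≥ 4: [(4,1/4) (18,2) (19,12) (4,297/16)]
2. After x ≤ 20: [(4,1/4) (18,2) (19,12) (4,297/16)]
3. After y ≥ 11: [(4,11) (189/10,11) (19,12) (4,297/16)]
4. After y ≤ 16: [(4,16) (4,11) (189/10,11) (19,12) (69/7,16)]
5. Canonical ring: [(4,11) (189/10,11) (19,12) (69/7,16) (4,16)]

Clipped polygon: [(4,11) (189/10,11) (19,12) (69/7,16) (4,16)]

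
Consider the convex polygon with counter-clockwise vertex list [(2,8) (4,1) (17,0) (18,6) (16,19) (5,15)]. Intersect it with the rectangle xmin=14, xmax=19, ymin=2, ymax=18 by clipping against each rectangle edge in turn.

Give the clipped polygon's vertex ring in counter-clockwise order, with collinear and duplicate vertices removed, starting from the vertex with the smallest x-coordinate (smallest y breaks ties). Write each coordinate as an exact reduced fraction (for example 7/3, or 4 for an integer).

1. After x ≥ 14: [(14,3/13) (17,0) (18,6) (16,19) (14,201/11)]
2. After x ≤ 19: [(14,3/13) (17,0) (18,6) (16,19) (14,201/11)]
3. After y ≥ 2: [(14,2) (52/3,2) (18,6) (16,19) (14,201/11)]
4. After y ≤ 18: [(14,18) (14,2) (52/3,2) (18,6) (210/13,18)]
5. Canonical ring: [(14,2) (52/3,2) (18,6) (210/13,18) (14,18)]

Clipped polygon: [(14,2) (52/3,2) (18,6) (210/13,18) (14,18)]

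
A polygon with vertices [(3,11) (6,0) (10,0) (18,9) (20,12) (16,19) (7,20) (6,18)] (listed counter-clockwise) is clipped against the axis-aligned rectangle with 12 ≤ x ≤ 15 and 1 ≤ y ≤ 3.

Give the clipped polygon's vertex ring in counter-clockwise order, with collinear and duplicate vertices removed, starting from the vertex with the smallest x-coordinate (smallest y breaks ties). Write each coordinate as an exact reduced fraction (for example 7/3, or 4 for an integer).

1. After x ≥ 12: [(12,9/4) (18,9) (20,12) (16,19) (12,175/9)]
2. After x ≤ 15: [(12,9/4) (15,45/8) (15,172/9) (12,175/9)]
3. After y ≥ 1: [(12,9/4) (15,45/8) (15,172/9) (12,175/9)]
4. After y ≤ 3: [(12,3) (12,9/4) (38/3,3)]
5. Canonical ring: [(12,9/4) (38/3,3) (12,3)]

Clipped polygon: [(12,9/4) (38/3,3) (12,3)]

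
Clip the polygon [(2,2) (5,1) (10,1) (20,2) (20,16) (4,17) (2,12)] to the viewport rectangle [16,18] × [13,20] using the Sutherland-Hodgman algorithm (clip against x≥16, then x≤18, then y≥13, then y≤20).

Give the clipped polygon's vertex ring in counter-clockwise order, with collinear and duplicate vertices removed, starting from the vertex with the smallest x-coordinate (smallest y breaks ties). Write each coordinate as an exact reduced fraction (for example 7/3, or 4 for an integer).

1. After x ≥ 16: [(16,8/5) (20,2) (20,16) (16,65/4)]
2. After x ≤ 18: [(16,8/5) (18,9/5) (18,129/8) (16,65/4)]
3. After y ≥ 13: [(16,13) (18,13) (18,129/8) (16,65/4)]
4. After y ≤ 20: [(16,13) (18,13) (18,129/8) (16,65/4)]
5. Canonical ring: [(16,13) (18,13) (18,129/8) (16,65/4)]

Clipped polygon: [(16,13) (18,13) (18,129/8) (16,65/4)]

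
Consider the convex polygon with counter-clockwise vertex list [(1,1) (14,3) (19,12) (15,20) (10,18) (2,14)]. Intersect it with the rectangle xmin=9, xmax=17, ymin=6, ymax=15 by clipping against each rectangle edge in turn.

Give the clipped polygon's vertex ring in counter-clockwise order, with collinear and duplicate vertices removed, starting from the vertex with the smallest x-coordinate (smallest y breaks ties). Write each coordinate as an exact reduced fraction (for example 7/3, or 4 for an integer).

Clipped polygon: [(9,6) (47/3,6) (17,42/5) (17,15) (9,15)]

1. After x ≥ 9: [(9,29/13) (14,3) (19,12) (15,20) (10,18) (9,35/2)]
2. After x ≤ 17: [(9,29/13) (14,3) (17,42/5) (17,16) (15,20) (10,18) (9,35/2)]
3. After y ≥ 6: [(9,6) (47/3,6) (17,42/5) (17,16) (15,20) (10,18) (9,35/2)]
4. After y ≤ 15: [(9,15) (9,6) (47/3,6) (17,42/5) (17,15)]
5. Canonical ring: [(9,6) (47/3,6) (17,42/5) (17,15) (9,15)]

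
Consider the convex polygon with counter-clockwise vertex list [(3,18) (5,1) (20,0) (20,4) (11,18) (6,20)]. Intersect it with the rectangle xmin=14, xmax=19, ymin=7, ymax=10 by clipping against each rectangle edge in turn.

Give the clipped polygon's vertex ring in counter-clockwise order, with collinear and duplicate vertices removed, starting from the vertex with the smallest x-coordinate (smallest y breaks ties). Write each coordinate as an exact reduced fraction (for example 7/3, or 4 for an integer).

1. After x ≥ 14: [(14,2/5) (20,0) (20,4) (14,40/3)]
2. After x ≤ 19: [(14,2/5) (19,1/15) (19,50/9) (14,40/3)]
3. After y ≥ 7: [(14,7) (253/14,7) (14,40/3)]
4. After y ≤ 10: [(14,10) (14,7) (253/14,7) (113/7,10)]
5. Canonical ring: [(14,7) (253/14,7) (113/7,10) (14,10)]

Clipped polygon: [(14,7) (253/14,7) (113/7,10) (14,10)]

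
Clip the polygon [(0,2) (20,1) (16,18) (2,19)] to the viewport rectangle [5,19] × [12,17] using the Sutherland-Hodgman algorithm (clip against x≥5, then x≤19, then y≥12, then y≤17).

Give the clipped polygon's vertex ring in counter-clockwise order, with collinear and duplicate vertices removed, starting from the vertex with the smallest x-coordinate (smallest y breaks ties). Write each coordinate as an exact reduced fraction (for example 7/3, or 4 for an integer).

Clipped polygon: [(5,12) (296/17,12) (276/17,17) (5,17)]

1. After x ≥ 5: [(5,7/4) (20,1) (16,18) (5,263/14)]
2. After x ≤ 19: [(5,7/4) (19,21/20) (19,21/4) (16,18) (5,263/14)]
3. After y ≥ 12: [(5,12) (296/17,12) (16,18) (5,263/14)]
4. After y ≤ 17: [(5,17) (5,12) (296/17,12) (276/17,17)]
5. Canonical ring: [(5,12) (296/17,12) (276/17,17) (5,17)]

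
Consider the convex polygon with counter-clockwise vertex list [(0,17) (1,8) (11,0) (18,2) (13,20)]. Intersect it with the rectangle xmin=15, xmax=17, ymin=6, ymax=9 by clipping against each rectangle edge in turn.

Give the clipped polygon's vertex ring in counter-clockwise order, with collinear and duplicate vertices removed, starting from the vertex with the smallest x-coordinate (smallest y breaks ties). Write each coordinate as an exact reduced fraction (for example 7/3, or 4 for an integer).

1. After x ≥ 15: [(15,8/7) (18,2) (15,64/5)]
2. After x ≤ 17: [(15,8/7) (17,12/7) (17,28/5) (15,64/5)]
3. After y ≥ 6: [(15,6) (152/9,6) (15,64/5)]
4. After y ≤ 9: [(15,9) (15,6) (152/9,6) (289/18,9)]
5. Canonical ring: [(15,6) (152/9,6) (289/18,9) (15,9)]

Clipped polygon: [(15,6) (152/9,6) (289/18,9) (15,9)]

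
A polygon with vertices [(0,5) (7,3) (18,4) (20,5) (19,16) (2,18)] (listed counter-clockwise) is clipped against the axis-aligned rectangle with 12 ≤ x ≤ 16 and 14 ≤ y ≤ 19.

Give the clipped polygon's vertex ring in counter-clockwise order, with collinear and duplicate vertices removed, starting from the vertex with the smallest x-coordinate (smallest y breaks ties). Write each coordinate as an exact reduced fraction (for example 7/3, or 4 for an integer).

1. After x ≥ 12: [(12,38/11) (18,4) (20,5) (19,16) (12,286/17)]
2. After x ≤ 16: [(12,38/11) (16,42/11) (16,278/17) (12,286/17)]
3. After y ≥ 14: [(12,14) (16,14) (16,278/17) (12,286/17)]
4. After y ≤ 19: [(12,14) (16,14) (16,278/17) (12,286/17)]
5. Canonical ring: [(12,14) (16,14) (16,278/17) (12,286/17)]

Clipped polygon: [(12,14) (16,14) (16,278/17) (12,286/17)]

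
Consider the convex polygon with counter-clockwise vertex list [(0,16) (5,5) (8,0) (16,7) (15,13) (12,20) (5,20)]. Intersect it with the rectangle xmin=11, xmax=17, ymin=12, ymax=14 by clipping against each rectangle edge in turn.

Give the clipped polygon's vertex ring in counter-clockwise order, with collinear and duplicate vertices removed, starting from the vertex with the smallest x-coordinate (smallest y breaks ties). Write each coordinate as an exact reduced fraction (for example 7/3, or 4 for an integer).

Clipped polygon: [(11,12) (91/6,12) (15,13) (102/7,14) (11,14)]

1. After x ≥ 11: [(11,21/8) (16,7) (15,13) (12,20) (11,20)]
2. After x ≤ 17: [(11,21/8) (16,7) (15,13) (12,20) (11,20)]
3. After y ≥ 12: [(11,12) (91/6,12) (15,13) (12,20) (11,20)]
4. After y ≤ 14: [(11,14) (11,12) (91/6,12) (15,13) (102/7,14)]
5. Canonical ring: [(11,12) (91/6,12) (15,13) (102/7,14) (11,14)]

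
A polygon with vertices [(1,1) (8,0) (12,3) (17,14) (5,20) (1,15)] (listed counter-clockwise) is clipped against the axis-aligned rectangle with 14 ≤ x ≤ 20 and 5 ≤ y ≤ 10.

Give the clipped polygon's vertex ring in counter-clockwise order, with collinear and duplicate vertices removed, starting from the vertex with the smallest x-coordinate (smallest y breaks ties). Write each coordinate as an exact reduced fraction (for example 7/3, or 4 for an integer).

1. After x ≥ 14: [(14,37/5) (17,14) (14,31/2)]
2. After x ≤ 20: [(14,37/5) (17,14) (14,31/2)]
3. After y ≥ 5: [(14,37/5) (17,14) (14,31/2)]
4. After y ≤ 10: [(14,10) (14,37/5) (167/11,10)]
5. Canonical ring: [(14,37/5) (167/11,10) (14,10)]

Clipped polygon: [(14,37/5) (167/11,10) (14,10)]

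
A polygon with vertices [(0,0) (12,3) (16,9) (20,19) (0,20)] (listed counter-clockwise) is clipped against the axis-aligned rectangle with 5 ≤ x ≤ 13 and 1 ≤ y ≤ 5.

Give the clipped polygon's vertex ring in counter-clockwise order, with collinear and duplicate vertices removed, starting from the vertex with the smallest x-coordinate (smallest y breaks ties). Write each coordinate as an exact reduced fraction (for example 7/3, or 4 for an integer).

1. After x ≥ 5: [(5,5/4) (12,3) (16,9) (20,19) (5,79/4)]
2. After x ≤ 13: [(5,5/4) (12,3) (13,9/2) (13,387/20) (5,79/4)]
3. After y ≥ 1: [(5,5/4) (12,3) (13,9/2) (13,387/20) (5,79/4)]
4. After y ≤ 5: [(5,5) (5,5/4) (12,3) (13,9/2) (13,5)]
5. Canonical ring: [(5,5/4) (12,3) (13,9/2) (13,5) (5,5)]

Clipped polygon: [(5,5/4) (12,3) (13,9/2) (13,5) (5,5)]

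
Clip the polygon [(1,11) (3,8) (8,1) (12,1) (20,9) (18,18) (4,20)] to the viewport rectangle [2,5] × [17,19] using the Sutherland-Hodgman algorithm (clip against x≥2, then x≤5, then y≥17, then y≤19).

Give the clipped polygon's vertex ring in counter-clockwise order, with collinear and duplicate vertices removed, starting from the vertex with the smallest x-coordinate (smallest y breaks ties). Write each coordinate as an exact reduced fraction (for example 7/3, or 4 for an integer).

1. After x ≥ 2: [(2,14) (2,19/2) (3,8) (8,1) (12,1) (20,9) (18,18) (4,20)]
2. After x ≤ 5: [(2,14) (2,19/2) (3,8) (5,26/5) (5,139/7) (4,20)]
3. After y ≥ 17: [(3,17) (5,17) (5,139/7) (4,20)]
4. After y ≤ 19: [(11/3,19) (3,17) (5,17) (5,19)]
5. Canonical ring: [(3,17) (5,17) (5,19) (11/3,19)]

Clipped polygon: [(3,17) (5,17) (5,19) (11/3,19)]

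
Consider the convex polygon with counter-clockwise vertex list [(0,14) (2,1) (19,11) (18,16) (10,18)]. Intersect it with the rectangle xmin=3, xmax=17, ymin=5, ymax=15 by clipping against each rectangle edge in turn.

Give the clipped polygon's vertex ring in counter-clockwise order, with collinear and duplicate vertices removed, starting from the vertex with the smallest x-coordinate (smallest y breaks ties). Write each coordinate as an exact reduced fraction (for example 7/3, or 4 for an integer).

Clipped polygon: [(3,5) (44/5,5) (17,167/17) (17,15) (3,15)]

1. After x ≥ 3: [(3,76/5) (3,27/17) (19,11) (18,16) (10,18)]
2. After x ≤ 17: [(3,76/5) (3,27/17) (17,167/17) (17,65/4) (10,18)]
3. After y ≥ 5: [(3,76/5) (3,5) (44/5,5) (17,167/17) (17,65/4) (10,18)]
4. After y ≤ 15: [(3,15) (3,5) (44/5,5) (17,167/17) (17,15)]
5. Canonical ring: [(3,5) (44/5,5) (17,167/17) (17,15) (3,15)]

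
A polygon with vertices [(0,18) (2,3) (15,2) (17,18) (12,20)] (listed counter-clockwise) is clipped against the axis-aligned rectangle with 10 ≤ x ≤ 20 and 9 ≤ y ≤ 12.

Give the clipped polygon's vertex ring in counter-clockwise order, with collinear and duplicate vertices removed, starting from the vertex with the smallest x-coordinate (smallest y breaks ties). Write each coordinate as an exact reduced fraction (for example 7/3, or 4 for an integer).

Clipped polygon: [(10,9) (127/8,9) (65/4,12) (10,12)]

1. After x ≥ 10: [(10,59/3) (10,31/13) (15,2) (17,18) (12,20)]
2. After x ≤ 20: [(10,59/3) (10,31/13) (15,2) (17,18) (12,20)]
3. After y ≥ 9: [(10,59/3) (10,9) (127/8,9) (17,18) (12,20)]
4. After y ≤ 12: [(10,12) (10,9) (127/8,9) (65/4,12)]
5. Canonical ring: [(10,9) (127/8,9) (65/4,12) (10,12)]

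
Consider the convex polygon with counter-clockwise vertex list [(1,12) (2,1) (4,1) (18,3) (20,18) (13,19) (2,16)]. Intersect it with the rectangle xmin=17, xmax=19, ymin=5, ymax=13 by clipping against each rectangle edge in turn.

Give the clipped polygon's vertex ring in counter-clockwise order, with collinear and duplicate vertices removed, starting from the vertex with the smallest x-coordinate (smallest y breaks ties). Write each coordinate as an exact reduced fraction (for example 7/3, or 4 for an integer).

Clipped polygon: [(17,5) (274/15,5) (19,21/2) (19,13) (17,13)]

1. After x ≥ 17: [(17,20/7) (18,3) (20,18) (17,129/7)]
2. After x ≤ 19: [(17,20/7) (18,3) (19,21/2) (19,127/7) (17,129/7)]
3. After y ≥ 5: [(17,5) (274/15,5) (19,21/2) (19,127/7) (17,129/7)]
4. After y ≤ 13: [(17,13) (17,5) (274/15,5) (19,21/2) (19,13)]
5. Canonical ring: [(17,5) (274/15,5) (19,21/2) (19,13) (17,13)]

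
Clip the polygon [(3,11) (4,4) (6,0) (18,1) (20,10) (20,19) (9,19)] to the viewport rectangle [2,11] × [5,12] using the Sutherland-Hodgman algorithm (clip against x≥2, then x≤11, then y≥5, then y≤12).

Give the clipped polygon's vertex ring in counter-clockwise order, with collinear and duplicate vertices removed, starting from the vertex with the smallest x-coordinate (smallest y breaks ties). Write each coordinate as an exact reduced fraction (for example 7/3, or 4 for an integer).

Clipped polygon: [(3,11) (27/7,5) (11,5) (11,12) (15/4,12)]

1. After x ≥ 2: [(3,11) (4,4) (6,0) (18,1) (20,10) (20,19) (9,19)]
2. After x ≤ 11: [(3,11) (4,4) (6,0) (11,5/12) (11,19) (9,19)]
3. After y ≥ 5: [(3,11) (27/7,5) (11,5) (11,19) (9,19)]
4. After y ≤ 12: [(15/4,12) (3,11) (27/7,5) (11,5) (11,12)]
5. Canonical ring: [(3,11) (27/7,5) (11,5) (11,12) (15/4,12)]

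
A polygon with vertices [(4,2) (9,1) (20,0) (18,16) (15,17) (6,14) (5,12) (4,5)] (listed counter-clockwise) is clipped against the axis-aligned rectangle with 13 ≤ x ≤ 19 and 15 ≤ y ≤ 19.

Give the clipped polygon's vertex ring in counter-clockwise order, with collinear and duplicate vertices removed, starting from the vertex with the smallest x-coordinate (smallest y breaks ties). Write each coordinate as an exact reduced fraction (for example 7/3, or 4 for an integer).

1. After x ≥ 13: [(13,7/11) (20,0) (18,16) (15,17) (13,49/3)]
2. After x ≤ 19: [(13,7/11) (19,1/11) (19,8) (18,16) (15,17) (13,49/3)]
3. After y ≥ 15: [(13,15) (145/8,15) (18,16) (15,17) (13,49/3)]
4. After y ≤ 19: [(13,15) (145/8,15) (18,16) (15,17) (13,49/3)]
5. Canonical ring: [(13,15) (145/8,15) (18,16) (15,17) (13,49/3)]

Clipped polygon: [(13,15) (145/8,15) (18,16) (15,17) (13,49/3)]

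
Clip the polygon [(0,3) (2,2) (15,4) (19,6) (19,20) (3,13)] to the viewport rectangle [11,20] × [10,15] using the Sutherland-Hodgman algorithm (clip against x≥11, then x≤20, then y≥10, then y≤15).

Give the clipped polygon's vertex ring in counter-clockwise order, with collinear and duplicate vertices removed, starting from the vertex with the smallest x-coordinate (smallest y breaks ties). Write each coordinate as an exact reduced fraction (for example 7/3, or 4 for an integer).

1. After x ≥ 11: [(11,44/13) (15,4) (19,6) (19,20) (11,33/2)]
2. After x ≤ 20: [(11,44/13) (15,4) (19,6) (19,20) (11,33/2)]
3. After y ≥ 10: [(11,10) (19,10) (19,20) (11,33/2)]
4. After y ≤ 15: [(11,15) (11,10) (19,10) (19,15)]
5. Canonical ring: [(11,10) (19,10) (19,15) (11,15)]

Clipped polygon: [(11,10) (19,10) (19,15) (11,15)]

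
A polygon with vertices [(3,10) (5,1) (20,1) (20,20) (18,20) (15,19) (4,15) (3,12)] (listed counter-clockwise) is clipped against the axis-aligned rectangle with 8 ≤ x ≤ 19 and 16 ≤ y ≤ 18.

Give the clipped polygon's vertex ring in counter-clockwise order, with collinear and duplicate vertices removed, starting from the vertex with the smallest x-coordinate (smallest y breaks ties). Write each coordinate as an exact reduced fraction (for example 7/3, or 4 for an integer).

1. After x ≥ 8: [(8,1) (20,1) (20,20) (18,20) (15,19) (8,181/11)]
2. After x ≤ 19: [(8,1) (19,1) (19,20) (18,20) (15,19) (8,181/11)]
3. After y ≥ 16: [(8,16) (19,16) (19,20) (18,20) (15,19) (8,181/11)]
4. After y ≤ 18: [(8,16) (19,16) (19,18) (49/4,18) (8,181/11)]
5. Canonical ring: [(8,16) (19,16) (19,18) (49/4,18) (8,181/11)]

Clipped polygon: [(8,16) (19,16) (19,18) (49/4,18) (8,181/11)]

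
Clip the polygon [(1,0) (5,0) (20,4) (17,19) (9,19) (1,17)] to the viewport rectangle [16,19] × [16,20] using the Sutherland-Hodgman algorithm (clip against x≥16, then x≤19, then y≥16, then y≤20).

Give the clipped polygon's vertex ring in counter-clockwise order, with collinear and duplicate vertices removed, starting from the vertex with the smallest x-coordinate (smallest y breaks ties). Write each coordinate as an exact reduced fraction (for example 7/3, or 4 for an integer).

1. After x ≥ 16: [(16,44/15) (20,4) (17,19) (16,19)]
2. After x ≤ 19: [(16,44/15) (19,56/15) (19,9) (17,19) (16,19)]
3. After y ≥ 16: [(16,16) (88/5,16) (17,19) (16,19)]
4. After y ≤ 20: [(16,16) (88/5,16) (17,19) (16,19)]
5. Canonical ring: [(16,16) (88/5,16) (17,19) (16,19)]

Clipped polygon: [(16,16) (88/5,16) (17,19) (16,19)]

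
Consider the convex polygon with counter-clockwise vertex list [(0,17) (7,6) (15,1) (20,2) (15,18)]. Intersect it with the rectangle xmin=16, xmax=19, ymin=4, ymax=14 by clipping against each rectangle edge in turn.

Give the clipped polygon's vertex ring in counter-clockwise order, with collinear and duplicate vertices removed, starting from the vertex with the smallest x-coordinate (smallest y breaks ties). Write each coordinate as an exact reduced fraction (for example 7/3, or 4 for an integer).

1. After x ≥ 16: [(16,6/5) (20,2) (16,74/5)]
2. After x ≤ 19: [(16,6/5) (19,9/5) (19,26/5) (16,74/5)]
3. After y ≥ 4: [(16,4) (19,4) (19,26/5) (16,74/5)]
4. After y ≤ 14: [(16,14) (16,4) (19,4) (19,26/5) (65/4,14)]
5. Canonical ring: [(16,4) (19,4) (19,26/5) (65/4,14) (16,14)]

Clipped polygon: [(16,4) (19,4) (19,26/5) (65/4,14) (16,14)]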